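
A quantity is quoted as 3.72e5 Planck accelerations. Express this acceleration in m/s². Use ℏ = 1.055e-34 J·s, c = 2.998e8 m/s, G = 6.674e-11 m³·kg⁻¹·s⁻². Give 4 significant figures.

2.068e57 m/s²

One Planck acceleration: a_P = √(c⁷/(ℏG)) = 5.560e51 m/s².
3.72e5 × 5.560e51 m/s² = 2.068e57 m/s²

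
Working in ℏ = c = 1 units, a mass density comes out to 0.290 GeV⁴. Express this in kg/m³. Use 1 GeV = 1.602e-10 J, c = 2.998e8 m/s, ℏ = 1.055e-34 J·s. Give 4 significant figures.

6.716e19 kg/m³

Mass density is [E]/(c²[L]³) = [E]⁴/(ℏ³c⁵).
1 GeV⁴ → 1/(ℏ³c⁵) × (1 GeV in J)⁴ = 2.316e20 kg/m³.
Result: 0.290 × 2.316e20 = 6.716e19 kg/m³.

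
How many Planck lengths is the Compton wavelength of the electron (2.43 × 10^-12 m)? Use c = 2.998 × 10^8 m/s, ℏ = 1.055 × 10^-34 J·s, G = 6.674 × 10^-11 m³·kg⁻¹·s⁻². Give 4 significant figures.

Planck length: ℓ_P = √(ℏG/c³) = 1.616 × 10^-35 m.
2.43 × 10^-12 / 1.616 × 10^-35 = 1.503 × 10^23

1.503 × 10^23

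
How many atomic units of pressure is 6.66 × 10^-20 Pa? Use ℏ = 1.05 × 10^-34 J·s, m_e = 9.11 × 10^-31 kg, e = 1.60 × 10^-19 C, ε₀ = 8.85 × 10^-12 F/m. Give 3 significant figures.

2.21 × 10^-33

atomic unit of pressure: P_au = E_h/a₀³ = m_e⁴e¹⁰/((4πε₀)⁵ℏ⁸) = 3.01 × 10^13 Pa.
6.66 × 10^-20 / 3.01 × 10^13 = 2.21 × 10^-33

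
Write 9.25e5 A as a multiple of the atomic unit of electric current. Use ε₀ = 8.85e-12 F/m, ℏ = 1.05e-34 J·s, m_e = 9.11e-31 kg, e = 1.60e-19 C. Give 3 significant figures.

atomic unit of electric current: I_au = e E_h/ℏ = m_e e⁵/((4πε₀)²ℏ³) = 6.67e-3 A.
9.25e5 / 6.67e-3 = 1.39e8

1.39e8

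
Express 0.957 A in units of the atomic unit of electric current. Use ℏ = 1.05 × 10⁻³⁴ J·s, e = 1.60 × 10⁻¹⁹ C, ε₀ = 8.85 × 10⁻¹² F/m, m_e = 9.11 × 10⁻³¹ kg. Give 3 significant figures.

atomic unit of electric current: I_au = e E_h/ℏ = m_e e⁵/((4πε₀)²ℏ³) = 6.67 × 10⁻³ A.
0.957 / 6.67 × 10⁻³ = 143

143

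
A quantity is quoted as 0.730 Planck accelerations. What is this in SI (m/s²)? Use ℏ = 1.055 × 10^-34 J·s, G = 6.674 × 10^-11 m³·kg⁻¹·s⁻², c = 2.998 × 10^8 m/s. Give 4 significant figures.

One Planck acceleration: a_P = √(c⁷/(ℏG)) = 5.560 × 10^51 m/s².
0.730 × 5.560 × 10^51 m/s² = 4.059 × 10^51 m/s²

4.059 × 10^51 m/s²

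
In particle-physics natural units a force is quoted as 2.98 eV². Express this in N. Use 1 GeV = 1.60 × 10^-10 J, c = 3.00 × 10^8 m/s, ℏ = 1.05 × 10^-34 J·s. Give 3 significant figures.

2.42 × 10^-12 N

Force is [E]/[L] = [E]²/(ℏc); restore (ℏc)⁻¹.
1 GeV² → 1/(ℏc) × (1 GeV in J)² = 8.13 × 10^5 N.
Convert the energy scale: 2.98 eV² = 2.98 × 10^-18 GeV².
Result: 2.98 × 10^-18 × 8.13 × 10^5 = 2.42 × 10^-12 N.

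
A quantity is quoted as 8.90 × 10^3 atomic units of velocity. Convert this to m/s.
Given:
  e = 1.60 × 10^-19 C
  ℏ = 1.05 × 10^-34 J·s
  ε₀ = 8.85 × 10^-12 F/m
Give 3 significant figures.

One atomic unit of velocity: v_au = e²/(4πε₀ℏ) = 2.19 × 10^6 m/s.
8.90 × 10^3 × 2.19 × 10^6 m/s = 1.95 × 10^10 m/s

1.95 × 10^10 m/s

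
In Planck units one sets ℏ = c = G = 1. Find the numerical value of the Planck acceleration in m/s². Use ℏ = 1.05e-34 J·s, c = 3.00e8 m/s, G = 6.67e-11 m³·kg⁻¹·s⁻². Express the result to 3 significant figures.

a_P = √(c⁷/(ℏG))
  = √(3.12e103)
  = 5.59e51 m/s²

5.59e51 m/s²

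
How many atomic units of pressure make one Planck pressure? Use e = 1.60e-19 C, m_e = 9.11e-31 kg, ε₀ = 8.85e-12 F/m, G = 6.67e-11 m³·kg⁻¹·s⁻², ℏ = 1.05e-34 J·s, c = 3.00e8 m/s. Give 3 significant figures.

1.55e100

Planck pressure: p_P = c⁷/(ℏG²) = 4.68e113 Pa
atomic unit of pressure: P_au = E_h/a₀³ = m_e⁴e¹⁰/((4πε₀)⁵ℏ⁸) = 3.01e13 Pa
ratio = 4.68e113 / 3.01e13 = 1.55e100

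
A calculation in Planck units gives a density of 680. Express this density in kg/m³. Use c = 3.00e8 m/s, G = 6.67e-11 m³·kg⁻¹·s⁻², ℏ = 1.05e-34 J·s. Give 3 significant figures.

3.54e99 kg/m³

One Planck density: ρ_P = c⁵/(ℏG²) = 5.20e96 kg/m³.
680 × 5.20e96 kg/m³ = 3.54e99 kg/m³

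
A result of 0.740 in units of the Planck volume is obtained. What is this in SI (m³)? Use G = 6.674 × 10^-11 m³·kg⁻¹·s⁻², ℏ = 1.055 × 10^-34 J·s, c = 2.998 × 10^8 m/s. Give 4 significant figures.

3.126 × 10^-105 m³

One Planck volume: V_P = (ℏG/c³)^(3/2) = 4.224 × 10^-105 m³.
0.740 × 4.224 × 10^-105 m³ = 3.126 × 10^-105 m³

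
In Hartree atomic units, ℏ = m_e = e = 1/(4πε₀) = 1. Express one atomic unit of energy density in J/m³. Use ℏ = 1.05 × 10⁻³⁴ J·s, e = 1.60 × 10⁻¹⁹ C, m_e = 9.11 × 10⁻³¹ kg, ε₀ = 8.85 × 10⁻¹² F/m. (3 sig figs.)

From ℏ = m_e = e = 1/(4πε₀) = 1 the energy density scale is u_au = E_h/a₀³ = m_e⁴e¹⁰/((4πε₀)⁵ℏ⁸).
E_h = 4.38 × 10⁻¹⁸ J
a₀ = 5.26 × 10⁻¹¹ m
E_h/a₀³ = 3.01 × 10¹³ J/m³

3.01 × 10¹³ J/m³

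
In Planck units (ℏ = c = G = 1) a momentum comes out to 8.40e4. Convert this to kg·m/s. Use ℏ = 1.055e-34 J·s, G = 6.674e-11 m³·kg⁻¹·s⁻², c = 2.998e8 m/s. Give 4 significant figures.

One Planck momentum: p_P = √(ℏc³/G) = 6.527 kg·m/s.
8.40e4 × 6.527 kg·m/s = 5.482e5 kg·m/s

5.482e5 kg·m/s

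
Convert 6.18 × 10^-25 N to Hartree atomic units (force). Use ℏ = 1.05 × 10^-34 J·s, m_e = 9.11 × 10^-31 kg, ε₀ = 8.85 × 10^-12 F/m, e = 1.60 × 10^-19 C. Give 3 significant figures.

atomic unit of force: F_au = E_h/a₀ = m_e²e⁶/((4πε₀)³ℏ⁴) = 8.33 × 10^-8 N.
6.18 × 10^-25 / 8.33 × 10^-8 = 7.42 × 10^-18

7.42 × 10^-18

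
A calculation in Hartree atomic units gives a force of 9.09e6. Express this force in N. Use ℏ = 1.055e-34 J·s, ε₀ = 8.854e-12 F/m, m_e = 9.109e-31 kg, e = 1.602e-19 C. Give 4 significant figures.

0.7472 N

One atomic unit of force: F_au = E_h/a₀ = m_e²e⁶/((4πε₀)³ℏ⁴) = 8.220e-8 N.
9.09e6 × 8.220e-8 N = 0.7472 N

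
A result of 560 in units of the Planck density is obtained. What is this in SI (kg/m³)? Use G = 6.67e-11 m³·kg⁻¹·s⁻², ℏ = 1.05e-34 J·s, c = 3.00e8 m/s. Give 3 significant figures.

2.91e99 kg/m³

One Planck density: ρ_P = c⁵/(ℏG²) = 5.20e96 kg/m³.
560 × 5.20e96 kg/m³ = 2.91e99 kg/m³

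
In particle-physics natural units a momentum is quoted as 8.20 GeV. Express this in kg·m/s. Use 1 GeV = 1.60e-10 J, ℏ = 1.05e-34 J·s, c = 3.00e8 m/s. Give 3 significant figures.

4.37e-18 kg·m/s

Momentum is [E]/c; divide by c.
1 GeV → 1/c × (1 GeV in J) = 5.33e-19 kg·m/s.
Result: 8.20 × 5.33e-19 = 4.37e-18 kg·m/s.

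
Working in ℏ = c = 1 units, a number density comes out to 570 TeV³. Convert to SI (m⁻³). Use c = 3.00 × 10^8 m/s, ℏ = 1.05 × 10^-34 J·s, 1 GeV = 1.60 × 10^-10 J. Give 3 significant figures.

7.47 × 10^58 m⁻³

Number density is [L]⁻³ = [E]³/(ℏc)³.
1 GeV³ → 1/(ℏc)³ × (1 GeV in J)³ = 1.31 × 10^47 m⁻³.
Convert the energy scale: 570 TeV³ = 5.70 × 10^11 GeV³.
Result: 5.70 × 10^11 × 1.31 × 10^47 = 7.47 × 10^58 m⁻³.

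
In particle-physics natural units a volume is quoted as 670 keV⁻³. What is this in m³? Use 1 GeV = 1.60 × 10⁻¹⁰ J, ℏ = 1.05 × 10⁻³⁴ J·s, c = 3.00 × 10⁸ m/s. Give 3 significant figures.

5.11 × 10⁻²⁷ m³

Volume is [L]³ = [E]⁻³·(ℏc)³.
1 GeV⁻³ → (ℏc)³ × (1 GeV in J)⁻³ = 7.63 × 10⁻⁴⁸ m³.
Convert the energy scale: 670 keV⁻³ = 6.70 × 10²⁰ GeV⁻³.
Result: 6.70 × 10²⁰ × 7.63 × 10⁻⁴⁸ = 5.11 × 10⁻²⁷ m³.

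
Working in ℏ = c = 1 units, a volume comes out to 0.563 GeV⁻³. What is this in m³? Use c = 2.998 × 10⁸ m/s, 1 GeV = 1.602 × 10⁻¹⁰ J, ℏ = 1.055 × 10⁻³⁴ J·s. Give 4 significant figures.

Volume is [L]³ = [E]⁻³·(ℏc)³.
1 GeV⁻³ → (ℏc)³ × (1 GeV in J)⁻³ = 7.696 × 10⁻⁴⁸ m³.
Result: 0.563 × 7.696 × 10⁻⁴⁸ = 4.333 × 10⁻⁴⁸ m³.

4.333 × 10⁻⁴⁸ m³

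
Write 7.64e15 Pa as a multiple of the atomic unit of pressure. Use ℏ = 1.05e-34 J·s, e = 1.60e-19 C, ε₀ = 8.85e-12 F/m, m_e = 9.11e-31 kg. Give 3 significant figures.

254

atomic unit of pressure: P_au = E_h/a₀³ = m_e⁴e¹⁰/((4πε₀)⁵ℏ⁸) = 3.01e13 Pa.
7.64e15 / 3.01e13 = 254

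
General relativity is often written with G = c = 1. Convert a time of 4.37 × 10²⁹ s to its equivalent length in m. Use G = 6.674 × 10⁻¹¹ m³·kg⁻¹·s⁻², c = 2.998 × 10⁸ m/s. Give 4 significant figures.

1.310 × 10³⁸ m

Time → length via c.
4.37 × 10²⁹ s × (c) = 1.310 × 10³⁸ m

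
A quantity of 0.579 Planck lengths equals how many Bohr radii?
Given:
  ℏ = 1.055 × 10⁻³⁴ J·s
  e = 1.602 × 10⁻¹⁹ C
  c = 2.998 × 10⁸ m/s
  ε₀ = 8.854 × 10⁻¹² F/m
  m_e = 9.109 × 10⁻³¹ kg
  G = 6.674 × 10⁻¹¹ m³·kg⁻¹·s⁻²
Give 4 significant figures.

Planck length: ℓ_P = √(ℏG/c³) = 1.616 × 10⁻³⁵ m
Bohr radius: a₀ = 4πε₀ℏ²/(m_e e²) = 5.297 × 10⁻¹¹ m
0.579 × 1.616 × 10⁻³⁵ / 5.297 × 10⁻¹¹ = 1.767 × 10⁻²⁵

1.767 × 10⁻²⁵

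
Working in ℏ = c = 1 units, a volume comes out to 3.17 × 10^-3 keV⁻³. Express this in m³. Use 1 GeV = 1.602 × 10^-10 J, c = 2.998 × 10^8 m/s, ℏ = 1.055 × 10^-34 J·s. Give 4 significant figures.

Volume is [L]³ = [E]⁻³·(ℏc)³.
1 GeV⁻³ → (ℏc)³ × (1 GeV in J)⁻³ = 7.696 × 10^-48 m³.
Convert the energy scale: 3.17 × 10^-3 keV⁻³ = 3.17 × 10^15 GeV⁻³.
Result: 3.17 × 10^15 × 7.696 × 10^-48 = 2.440 × 10^-32 m³.

2.440 × 10^-32 m³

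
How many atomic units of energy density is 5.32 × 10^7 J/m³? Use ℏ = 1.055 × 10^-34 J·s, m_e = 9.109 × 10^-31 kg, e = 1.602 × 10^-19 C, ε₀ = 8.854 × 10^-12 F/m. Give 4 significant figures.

1.816 × 10^-6

atomic unit of energy density: u_au = E_h/a₀³ = m_e⁴e¹⁰/((4πε₀)⁵ℏ⁸) = 2.929 × 10^13 J/m³.
5.32 × 10^7 / 2.929 × 10^13 = 1.816 × 10^-6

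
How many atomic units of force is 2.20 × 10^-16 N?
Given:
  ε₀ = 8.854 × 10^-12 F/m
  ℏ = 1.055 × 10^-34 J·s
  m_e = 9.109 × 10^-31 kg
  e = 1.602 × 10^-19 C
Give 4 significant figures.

atomic unit of force: F_au = E_h/a₀ = m_e²e⁶/((4πε₀)³ℏ⁴) = 8.220 × 10^-8 N.
2.20 × 10^-16 / 8.220 × 10^-8 = 2.676 × 10^-9

2.676 × 10^-9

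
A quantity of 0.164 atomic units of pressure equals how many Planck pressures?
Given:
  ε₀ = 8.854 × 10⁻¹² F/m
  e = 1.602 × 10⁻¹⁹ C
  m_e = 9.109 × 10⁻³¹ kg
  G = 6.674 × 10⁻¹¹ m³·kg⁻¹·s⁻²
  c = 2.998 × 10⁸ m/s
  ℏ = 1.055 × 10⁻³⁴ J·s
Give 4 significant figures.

1.037 × 10⁻¹⁰¹

atomic unit of pressure: P_au = E_h/a₀³ = m_e⁴e¹⁰/((4πε₀)⁵ℏ⁸) = 2.929 × 10¹³ Pa
Planck pressure: p_P = c⁷/(ℏG²) = 4.632 × 10¹¹³ Pa
0.164 × 2.929 × 10¹³ / 4.632 × 10¹¹³ = 1.037 × 10⁻¹⁰¹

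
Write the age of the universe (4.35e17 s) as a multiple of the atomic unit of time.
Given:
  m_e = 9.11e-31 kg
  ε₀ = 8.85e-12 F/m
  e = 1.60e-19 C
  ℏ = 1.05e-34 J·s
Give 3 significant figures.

atomic unit of time: τ_au = (4πε₀)²ℏ³/(m_e e⁴) = 2.40e-17 s.
4.35e17 / 2.40e-17 = 1.81e34

1.81e34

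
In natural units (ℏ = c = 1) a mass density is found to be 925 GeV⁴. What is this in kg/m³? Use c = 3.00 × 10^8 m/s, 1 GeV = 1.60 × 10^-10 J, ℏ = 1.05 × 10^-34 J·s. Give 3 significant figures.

Mass density is [E]/(c²[L]³) = [E]⁴/(ℏ³c⁵).
1 GeV⁴ → 1/(ℏ³c⁵) × (1 GeV in J)⁴ = 2.33 × 10^20 kg/m³.
Result: 925 × 2.33 × 10^20 = 2.16 × 10^23 kg/m³.

2.16 × 10^23 kg/m³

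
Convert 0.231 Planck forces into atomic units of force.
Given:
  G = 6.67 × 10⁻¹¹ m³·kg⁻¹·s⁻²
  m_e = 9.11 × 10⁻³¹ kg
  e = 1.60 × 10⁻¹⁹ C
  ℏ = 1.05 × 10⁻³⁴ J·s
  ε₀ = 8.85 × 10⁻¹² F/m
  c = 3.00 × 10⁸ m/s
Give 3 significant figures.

3.37 × 10⁵⁰

Planck force: F_P = c⁴/G = 1.21 × 10⁴⁴ N
atomic unit of force: F_au = E_h/a₀ = m_e²e⁶/((4πε₀)³ℏ⁴) = 8.33 × 10⁻⁸ N
0.231 × 1.21 × 10⁴⁴ / 8.33 × 10⁻⁸ = 3.37 × 10⁵⁰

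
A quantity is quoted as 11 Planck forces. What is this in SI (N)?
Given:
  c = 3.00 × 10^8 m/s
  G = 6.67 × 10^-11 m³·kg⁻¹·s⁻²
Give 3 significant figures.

One Planck force: F_P = c⁴/G = 1.21 × 10^44 N.
11 × 1.21 × 10^44 N = 1.34 × 10^45 N

1.34 × 10^45 N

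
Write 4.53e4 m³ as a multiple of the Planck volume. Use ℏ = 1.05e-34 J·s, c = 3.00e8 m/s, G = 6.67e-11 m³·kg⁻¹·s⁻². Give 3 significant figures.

Planck volume: V_P = (ℏG/c³)^(3/2) = 4.18e-105 m³.
4.53e4 / 4.18e-105 = 1.08e109

1.08e109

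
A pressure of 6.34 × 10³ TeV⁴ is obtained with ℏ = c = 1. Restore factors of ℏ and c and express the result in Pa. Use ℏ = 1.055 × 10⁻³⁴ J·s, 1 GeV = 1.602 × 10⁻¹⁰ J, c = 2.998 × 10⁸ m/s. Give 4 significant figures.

1.320 × 10⁵³ Pa

Pressure is [E]/[L]³ = [E]⁴/(ℏc)³.
1 GeV⁴ → 1/(ℏc)³ × (1 GeV in J)⁴ = 2.082 × 10³⁷ Pa.
Convert the energy scale: 6.34 × 10³ TeV⁴ = 6.34 × 10¹⁵ GeV⁴.
Result: 6.34 × 10¹⁵ × 2.082 × 10³⁷ = 1.320 × 10⁵³ Pa.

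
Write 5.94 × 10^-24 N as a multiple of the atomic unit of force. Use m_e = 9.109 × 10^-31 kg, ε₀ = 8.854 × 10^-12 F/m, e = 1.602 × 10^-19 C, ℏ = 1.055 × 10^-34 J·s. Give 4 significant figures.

atomic unit of force: F_au = E_h/a₀ = m_e²e⁶/((4πε₀)³ℏ⁴) = 8.220 × 10^-8 N.
5.94 × 10^-24 / 8.220 × 10^-8 = 7.226 × 10^-17

7.226 × 10^-17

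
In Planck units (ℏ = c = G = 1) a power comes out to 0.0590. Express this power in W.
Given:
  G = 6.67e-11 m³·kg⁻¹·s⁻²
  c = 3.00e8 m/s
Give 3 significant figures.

2.15e51 W

One Planck power: P_P = c⁵/G = 3.64e52 W.
0.0590 × 3.64e52 W = 2.15e51 W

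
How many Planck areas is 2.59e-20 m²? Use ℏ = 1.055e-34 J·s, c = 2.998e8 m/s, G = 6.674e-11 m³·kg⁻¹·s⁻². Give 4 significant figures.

Planck area: A_P = ℏG/c³ = 2.613e-70 m².
2.59e-20 / 2.613e-70 = 9.912e49

9.912e49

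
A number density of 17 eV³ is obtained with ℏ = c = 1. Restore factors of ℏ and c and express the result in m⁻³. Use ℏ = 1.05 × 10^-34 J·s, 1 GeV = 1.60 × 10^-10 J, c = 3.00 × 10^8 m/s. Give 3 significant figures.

2.23 × 10^21 m⁻³

Number density is [L]⁻³ = [E]³/(ℏc)³.
1 GeV³ → 1/(ℏc)³ × (1 GeV in J)³ = 1.31 × 10^47 m⁻³.
Convert the energy scale: 17 eV³ = 1.70 × 10^-26 GeV³.
Result: 1.70 × 10^-26 × 1.31 × 10^47 = 2.23 × 10^21 m⁻³.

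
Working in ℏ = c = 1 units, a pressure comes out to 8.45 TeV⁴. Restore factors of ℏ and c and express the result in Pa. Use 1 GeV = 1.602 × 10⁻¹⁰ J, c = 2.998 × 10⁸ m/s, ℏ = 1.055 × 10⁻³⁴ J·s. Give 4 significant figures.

1.759 × 10⁵⁰ Pa

Pressure is [E]/[L]³ = [E]⁴/(ℏc)³.
1 GeV⁴ → 1/(ℏc)³ × (1 GeV in J)⁴ = 2.082 × 10³⁷ Pa.
Convert the energy scale: 8.45 TeV⁴ = 8.45 × 10¹² GeV⁴.
Result: 8.45 × 10¹² × 2.082 × 10³⁷ = 1.759 × 10⁵⁰ Pa.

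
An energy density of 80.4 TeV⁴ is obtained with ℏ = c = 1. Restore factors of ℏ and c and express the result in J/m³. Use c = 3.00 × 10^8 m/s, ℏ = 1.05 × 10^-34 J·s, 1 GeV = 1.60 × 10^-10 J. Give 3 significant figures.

1.69 × 10^51 J/m³

[E]/[L]³ = [E]⁴/(ℏc)³; restore (ℏc)⁻³.
1 GeV⁴ → 1/(ℏc)³ × (1 GeV in J)⁴ = 2.10 × 10^37 J/m³.
Convert the energy scale: 80.4 TeV⁴ = 8.04 × 10^13 GeV⁴.
Result: 8.04 × 10^13 × 2.10 × 10^37 = 1.69 × 10^51 J/m³.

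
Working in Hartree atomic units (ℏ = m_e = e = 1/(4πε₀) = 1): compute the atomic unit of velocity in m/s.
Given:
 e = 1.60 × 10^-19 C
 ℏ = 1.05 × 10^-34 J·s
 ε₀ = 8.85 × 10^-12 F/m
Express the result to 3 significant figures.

2.19 × 10^6 m/s

From ℏ = m_e = e = 1/(4πε₀) = 1 the velocity scale is v_au = e²/(4πε₀ℏ).
  = 2.56 × 10^-38 / 1.17 × 10^-44
  = 2.19 × 10^6 m/s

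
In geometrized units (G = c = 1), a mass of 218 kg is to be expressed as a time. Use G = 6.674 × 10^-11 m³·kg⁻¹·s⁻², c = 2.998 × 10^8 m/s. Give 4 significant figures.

5.399 × 10^-34 s

Mass → time via G/c³.
218 kg × (G/c³) = 5.399 × 10^-34 s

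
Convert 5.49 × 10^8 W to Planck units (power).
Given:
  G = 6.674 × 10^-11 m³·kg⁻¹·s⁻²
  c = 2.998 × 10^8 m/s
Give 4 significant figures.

1.513 × 10^-44

Planck power: P_P = c⁵/G = 3.629 × 10^52 W.
5.49 × 10^8 / 3.629 × 10^52 = 1.513 × 10^-44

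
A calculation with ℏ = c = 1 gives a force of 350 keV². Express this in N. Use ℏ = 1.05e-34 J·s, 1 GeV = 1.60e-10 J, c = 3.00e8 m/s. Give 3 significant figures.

2.84e-4 N

Force is [E]/[L] = [E]²/(ℏc); restore (ℏc)⁻¹.
1 GeV² → 1/(ℏc) × (1 GeV in J)² = 8.13e5 N.
Convert the energy scale: 350 keV² = 3.50e-10 GeV².
Result: 3.50e-10 × 8.13e5 = 2.84e-4 N.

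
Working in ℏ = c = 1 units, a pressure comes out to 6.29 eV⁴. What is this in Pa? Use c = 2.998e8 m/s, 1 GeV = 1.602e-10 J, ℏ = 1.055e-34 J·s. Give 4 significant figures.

130.9 Pa

Pressure is [E]/[L]³ = [E]⁴/(ℏc)³.
1 GeV⁴ → 1/(ℏc)³ × (1 GeV in J)⁴ = 2.082e37 Pa.
Convert the energy scale: 6.29 eV⁴ = 6.29e-36 GeV⁴.
Result: 6.29e-36 × 2.082e37 = 130.9 Pa.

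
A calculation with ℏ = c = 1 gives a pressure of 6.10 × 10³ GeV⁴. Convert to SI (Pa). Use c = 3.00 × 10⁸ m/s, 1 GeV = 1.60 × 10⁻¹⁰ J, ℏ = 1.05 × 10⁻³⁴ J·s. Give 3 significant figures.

1.28 × 10⁴¹ Pa

Pressure is [E]/[L]³ = [E]⁴/(ℏc)³.
1 GeV⁴ → 1/(ℏc)³ × (1 GeV in J)⁴ = 2.10 × 10³⁷ Pa.
Result: 6.10 × 10³ × 2.10 × 10³⁷ = 1.28 × 10⁴¹ Pa.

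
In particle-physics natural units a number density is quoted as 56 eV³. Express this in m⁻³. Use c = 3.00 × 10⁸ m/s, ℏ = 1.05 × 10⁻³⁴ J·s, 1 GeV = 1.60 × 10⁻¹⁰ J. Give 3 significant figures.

7.34 × 10²¹ m⁻³

Number density is [L]⁻³ = [E]³/(ℏc)³.
1 GeV³ → 1/(ℏc)³ × (1 GeV in J)³ = 1.31 × 10⁴⁷ m⁻³.
Convert the energy scale: 56 eV³ = 5.60 × 10⁻²⁶ GeV³.
Result: 5.60 × 10⁻²⁶ × 1.31 × 10⁴⁷ = 7.34 × 10²¹ m⁻³.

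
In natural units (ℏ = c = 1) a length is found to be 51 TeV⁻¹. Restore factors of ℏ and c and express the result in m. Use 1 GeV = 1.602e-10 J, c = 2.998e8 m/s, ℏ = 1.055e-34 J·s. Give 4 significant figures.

1.007e-17 m

A length is [E]⁻¹ in ℏ=c=1; restore one factor of ℏc.
1 GeV⁻¹ → ℏc × (1 GeV in J)⁻¹ = 1.974e-16 m.
Convert the energy scale: 51 TeV⁻¹ = 0.0510 GeV⁻¹.
Result: 0.0510 × 1.974e-16 = 1.007e-17 m.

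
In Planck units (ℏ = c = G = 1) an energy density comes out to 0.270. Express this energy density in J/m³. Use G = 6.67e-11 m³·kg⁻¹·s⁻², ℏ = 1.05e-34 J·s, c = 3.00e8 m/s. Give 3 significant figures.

One Planck energy density: u_P = c⁷/(ℏG²) = 4.68e113 J/m³.
0.270 × 4.68e113 J/m³ = 1.26e113 J/m³

1.26e113 J/m³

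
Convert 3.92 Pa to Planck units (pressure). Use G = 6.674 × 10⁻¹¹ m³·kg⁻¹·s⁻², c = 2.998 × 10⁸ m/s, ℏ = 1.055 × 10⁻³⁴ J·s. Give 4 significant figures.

Planck pressure: p_P = c⁷/(ℏG²) = 4.632 × 10¹¹³ Pa.
3.92 / 4.632 × 10¹¹³ = 8.462 × 10⁻¹¹⁴

8.462 × 10⁻¹¹⁴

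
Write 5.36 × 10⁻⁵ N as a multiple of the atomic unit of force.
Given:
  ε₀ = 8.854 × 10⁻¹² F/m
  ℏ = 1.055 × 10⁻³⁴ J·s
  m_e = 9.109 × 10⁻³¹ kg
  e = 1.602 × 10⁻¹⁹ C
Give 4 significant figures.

atomic unit of force: F_au = E_h/a₀ = m_e²e⁶/((4πε₀)³ℏ⁴) = 8.220 × 10⁻⁸ N.
5.36 × 10⁻⁵ / 8.220 × 10⁻⁸ = 652.1

652.1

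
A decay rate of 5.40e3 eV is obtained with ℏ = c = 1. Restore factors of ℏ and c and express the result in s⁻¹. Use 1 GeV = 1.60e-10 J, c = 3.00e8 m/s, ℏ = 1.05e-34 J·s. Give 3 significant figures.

A rate is [E]/ℏ; divide by ℏ.
1 GeV → 1/ℏ × (1 GeV in J) = 1.52e24 s⁻¹.
Convert the energy scale: 5.40e3 eV = 5.40e-6 GeV.
Result: 5.40e-6 × 1.52e24 = 8.23e18 s⁻¹.

8.23e18 s⁻¹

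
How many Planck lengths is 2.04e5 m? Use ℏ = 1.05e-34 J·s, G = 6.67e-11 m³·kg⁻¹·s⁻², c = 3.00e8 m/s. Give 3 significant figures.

Planck length: ℓ_P = √(ℏG/c³) = 1.61e-35 m.
2.04e5 / 1.61e-35 = 1.27e40

1.27e40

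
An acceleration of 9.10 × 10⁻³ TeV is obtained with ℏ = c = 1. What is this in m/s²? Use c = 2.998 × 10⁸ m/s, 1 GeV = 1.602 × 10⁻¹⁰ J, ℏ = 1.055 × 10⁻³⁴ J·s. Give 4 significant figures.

4.143 × 10³³ m/s²

Acceleration is [L]/[T]² = c·[E]/ℏ.
1 GeV → c/ℏ × (1 GeV in J) = 4.552 × 10³² m/s².
Convert the energy scale: 9.10 × 10⁻³ TeV = 9.10 GeV.
Result: 9.10 × 4.552 × 10³² = 4.143 × 10³³ m/s².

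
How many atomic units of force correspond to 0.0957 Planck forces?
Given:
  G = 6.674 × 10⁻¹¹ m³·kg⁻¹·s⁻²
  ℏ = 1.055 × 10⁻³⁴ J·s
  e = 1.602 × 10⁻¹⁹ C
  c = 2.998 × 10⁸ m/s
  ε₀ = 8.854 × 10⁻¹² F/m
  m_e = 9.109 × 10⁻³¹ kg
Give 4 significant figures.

1.409 × 10⁵⁰

Planck force: F_P = c⁴/G = 1.210 × 10⁴⁴ N
atomic unit of force: F_au = E_h/a₀ = m_e²e⁶/((4πε₀)³ℏ⁴) = 8.220 × 10⁻⁸ N
0.0957 × 1.210 × 10⁴⁴ / 8.220 × 10⁻⁸ = 1.409 × 10⁵⁰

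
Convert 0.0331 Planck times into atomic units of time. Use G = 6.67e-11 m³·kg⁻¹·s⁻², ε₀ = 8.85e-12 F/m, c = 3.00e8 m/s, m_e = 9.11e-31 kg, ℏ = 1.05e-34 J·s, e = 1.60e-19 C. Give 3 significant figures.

Planck time: t_P = √(ℏG/c⁵) = 5.37e-44 s
atomic unit of time: τ_au = (4πε₀)²ℏ³/(m_e e⁴) = 2.40e-17 s
0.0331 × 5.37e-44 / 2.40e-17 = 7.41e-29

7.41e-29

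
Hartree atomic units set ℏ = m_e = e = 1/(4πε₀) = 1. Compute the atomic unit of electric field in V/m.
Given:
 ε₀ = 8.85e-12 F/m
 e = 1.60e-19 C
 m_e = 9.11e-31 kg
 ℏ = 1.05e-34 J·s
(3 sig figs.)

5.20e11 V/m

From ℏ = m_e = e = 1/(4πε₀) = 1 the electric field scale is E_au = E_h/(e a₀) = m_e²e⁵/((4πε₀)³ℏ⁴).
E_h = 4.38e-18 J
a₀ = 5.26e-11 m
E_h/(e·a₀) = 5.20e11 V/m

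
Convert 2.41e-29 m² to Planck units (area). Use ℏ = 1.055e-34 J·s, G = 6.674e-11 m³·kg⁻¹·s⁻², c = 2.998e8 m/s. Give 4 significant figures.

Planck area: A_P = ℏG/c³ = 2.613e-70 m².
2.41e-29 / 2.613e-70 = 9.223e40

9.223e40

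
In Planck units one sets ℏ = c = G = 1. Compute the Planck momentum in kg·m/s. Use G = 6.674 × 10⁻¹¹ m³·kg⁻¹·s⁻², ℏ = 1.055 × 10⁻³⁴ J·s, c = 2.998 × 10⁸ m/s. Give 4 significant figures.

p_P = √(ℏc³/G)
  = √(42.60)
  = 6.527 kg·m/s

6.527 kg·m/s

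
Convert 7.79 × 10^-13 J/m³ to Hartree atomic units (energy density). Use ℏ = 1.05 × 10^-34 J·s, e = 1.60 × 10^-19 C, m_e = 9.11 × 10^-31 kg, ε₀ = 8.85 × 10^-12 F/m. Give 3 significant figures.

2.59 × 10^-26

atomic unit of energy density: u_au = E_h/a₀³ = m_e⁴e¹⁰/((4πε₀)⁵ℏ⁸) = 3.01 × 10^13 J/m³.
7.79 × 10^-13 / 3.01 × 10^13 = 2.59 × 10^-26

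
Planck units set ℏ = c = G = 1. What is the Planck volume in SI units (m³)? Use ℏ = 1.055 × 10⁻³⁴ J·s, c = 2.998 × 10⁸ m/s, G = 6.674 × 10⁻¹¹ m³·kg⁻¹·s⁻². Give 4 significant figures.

4.224 × 10⁻¹⁰⁵ m³

Dimensional analysis gives V_P = (ℏG/c³)^(3/2).
  = √(1.784 × 10⁻²⁰⁹)
  = 4.224 × 10⁻¹⁰⁵ m³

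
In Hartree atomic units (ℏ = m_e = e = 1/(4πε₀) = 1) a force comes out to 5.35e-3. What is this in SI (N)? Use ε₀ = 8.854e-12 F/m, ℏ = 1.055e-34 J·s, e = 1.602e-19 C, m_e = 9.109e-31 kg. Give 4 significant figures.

One atomic unit of force: F_au = E_h/a₀ = m_e²e⁶/((4πε₀)³ℏ⁴) = 8.220e-8 N.
5.35e-3 × 8.220e-8 N = 4.398e-10 N

4.398e-10 N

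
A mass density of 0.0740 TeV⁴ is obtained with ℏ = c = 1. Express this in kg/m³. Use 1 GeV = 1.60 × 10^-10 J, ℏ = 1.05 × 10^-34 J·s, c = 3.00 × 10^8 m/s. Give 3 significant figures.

Mass density is [E]/(c²[L]³) = [E]⁴/(ℏ³c⁵).
1 GeV⁴ → 1/(ℏ³c⁵) × (1 GeV in J)⁴ = 2.33 × 10^20 kg/m³.
Convert the energy scale: 0.0740 TeV⁴ = 7.40 × 10^10 GeV⁴.
Result: 7.40 × 10^10 × 2.33 × 10^20 = 1.72 × 10^31 kg/m³.

1.72 × 10^31 kg/m³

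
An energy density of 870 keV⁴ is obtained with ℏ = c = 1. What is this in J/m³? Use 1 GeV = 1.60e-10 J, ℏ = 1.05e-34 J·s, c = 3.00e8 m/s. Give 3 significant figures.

[E]/[L]³ = [E]⁴/(ℏc)³; restore (ℏc)⁻³.
1 GeV⁴ → 1/(ℏc)³ × (1 GeV in J)⁴ = 2.10e37 J/m³.
Convert the energy scale: 870 keV⁴ = 8.70e-22 GeV⁴.
Result: 8.70e-22 × 2.10e37 = 1.82e16 J/m³.

1.82e16 J/m³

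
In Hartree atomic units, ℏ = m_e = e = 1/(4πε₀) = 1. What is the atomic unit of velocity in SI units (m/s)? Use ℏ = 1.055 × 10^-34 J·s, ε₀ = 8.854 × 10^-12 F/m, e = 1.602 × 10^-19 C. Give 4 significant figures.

Dimensional analysis gives v_au = e²/(4πε₀ℏ).
  = 2.566 × 10^-38 / 1.174 × 10^-44
  = 2.186 × 10^6 m/s

2.186 × 10^6 m/s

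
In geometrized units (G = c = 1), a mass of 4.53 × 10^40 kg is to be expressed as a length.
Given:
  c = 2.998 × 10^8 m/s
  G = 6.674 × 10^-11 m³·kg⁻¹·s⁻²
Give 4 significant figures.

In G = c = 1 units mass has dimensions of length; the conversion factor is G/c².
4.53 × 10^40 kg × (G/c²) = 3.364 × 10^13 m

3.364 × 10^13 m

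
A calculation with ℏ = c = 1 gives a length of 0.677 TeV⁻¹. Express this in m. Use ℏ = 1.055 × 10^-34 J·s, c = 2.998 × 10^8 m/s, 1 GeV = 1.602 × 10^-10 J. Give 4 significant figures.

1.337 × 10^-19 m

A length is [E]⁻¹ in ℏ=c=1; restore one factor of ℏc.
1 GeV⁻¹ → ℏc × (1 GeV in J)⁻¹ = 1.974 × 10^-16 m.
Convert the energy scale: 0.677 TeV⁻¹ = 6.77 × 10^-4 GeV⁻¹.
Result: 6.77 × 10^-4 × 1.974 × 10^-16 = 1.337 × 10^-19 m.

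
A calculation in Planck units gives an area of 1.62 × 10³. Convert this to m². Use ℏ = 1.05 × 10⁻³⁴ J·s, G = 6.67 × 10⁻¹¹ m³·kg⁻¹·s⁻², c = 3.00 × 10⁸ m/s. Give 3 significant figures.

One Planck area: A_P = ℏG/c³ = 2.59 × 10⁻⁷⁰ m².
1.62 × 10³ × 2.59 × 10⁻⁷⁰ m² = 4.20 × 10⁻⁶⁷ m²

4.20 × 10⁻⁶⁷ m²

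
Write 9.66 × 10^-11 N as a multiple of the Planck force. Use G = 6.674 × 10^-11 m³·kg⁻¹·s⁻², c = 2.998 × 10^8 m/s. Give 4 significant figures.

Planck force: F_P = c⁴/G = 1.210 × 10^44 N.
9.66 × 10^-11 / 1.210 × 10^44 = 7.981 × 10^-55

7.981 × 10^-55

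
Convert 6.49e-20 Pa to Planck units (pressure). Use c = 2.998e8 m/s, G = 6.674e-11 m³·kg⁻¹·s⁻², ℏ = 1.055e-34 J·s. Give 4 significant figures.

1.401e-133

Planck pressure: p_P = c⁷/(ℏG²) = 4.632e113 Pa.
6.49e-20 / 4.632e113 = 1.401e-133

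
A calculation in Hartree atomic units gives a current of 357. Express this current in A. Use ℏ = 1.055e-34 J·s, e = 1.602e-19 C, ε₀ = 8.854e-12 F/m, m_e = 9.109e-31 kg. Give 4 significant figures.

2.360 A

One atomic unit of electric current: I_au = e E_h/ℏ = m_e e⁵/((4πε₀)²ℏ³) = 6.612e-3 A.
357 × 6.612e-3 A = 2.360 A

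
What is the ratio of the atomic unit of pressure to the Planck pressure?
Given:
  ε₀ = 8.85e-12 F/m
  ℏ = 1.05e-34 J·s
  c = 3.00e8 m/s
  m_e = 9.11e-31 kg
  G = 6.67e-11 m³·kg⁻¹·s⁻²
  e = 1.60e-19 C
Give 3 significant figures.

atomic unit of pressure: P_au = E_h/a₀³ = m_e⁴e¹⁰/((4πε₀)⁵ℏ⁸) = 3.01e13 Pa
Planck pressure: p_P = c⁷/(ℏG²) = 4.68e113 Pa
ratio = 3.01e13 / 4.68e113 = 6.44e-101

6.44e-101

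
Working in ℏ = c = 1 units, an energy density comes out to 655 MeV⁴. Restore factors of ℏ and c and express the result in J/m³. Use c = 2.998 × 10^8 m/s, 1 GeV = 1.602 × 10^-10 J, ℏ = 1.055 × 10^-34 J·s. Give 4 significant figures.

1.363 × 10^28 J/m³

[E]/[L]³ = [E]⁴/(ℏc)³; restore (ℏc)⁻³.
1 GeV⁴ → 1/(ℏc)³ × (1 GeV in J)⁴ = 2.082 × 10^37 J/m³.
Convert the energy scale: 655 MeV⁴ = 6.55 × 10^-10 GeV⁴.
Result: 6.55 × 10^-10 × 2.082 × 10^37 = 1.363 × 10^28 J/m³.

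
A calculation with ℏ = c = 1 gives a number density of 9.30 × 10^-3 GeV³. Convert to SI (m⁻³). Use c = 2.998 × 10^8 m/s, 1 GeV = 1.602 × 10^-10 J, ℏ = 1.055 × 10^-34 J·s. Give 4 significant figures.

1.208 × 10^45 m⁻³

Number density is [L]⁻³ = [E]³/(ℏc)³.
1 GeV³ → 1/(ℏc)³ × (1 GeV in J)³ = 1.299 × 10^47 m⁻³.
Result: 9.30 × 10^-3 × 1.299 × 10^47 = 1.208 × 10^45 m⁻³.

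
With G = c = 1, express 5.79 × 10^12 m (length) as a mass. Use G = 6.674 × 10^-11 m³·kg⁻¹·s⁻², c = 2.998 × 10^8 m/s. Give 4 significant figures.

7.798 × 10^39 kg

Length → mass via c²/G.
5.79 × 10^12 m × (c²/G) = 7.798 × 10^39 kg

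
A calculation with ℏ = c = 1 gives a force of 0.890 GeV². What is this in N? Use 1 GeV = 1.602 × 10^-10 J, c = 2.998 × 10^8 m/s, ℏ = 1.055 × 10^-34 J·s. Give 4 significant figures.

Force is [E]/[L] = [E]²/(ℏc); restore (ℏc)⁻¹.
1 GeV² → 1/(ℏc) × (1 GeV in J)² = 8.114 × 10^5 N.
Result: 0.890 × 8.114 × 10^5 = 7.222 × 10^5 N.

7.222 × 10^5 N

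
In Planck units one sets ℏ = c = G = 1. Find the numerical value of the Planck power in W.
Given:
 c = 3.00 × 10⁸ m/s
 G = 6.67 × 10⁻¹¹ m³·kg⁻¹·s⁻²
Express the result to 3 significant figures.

3.64 × 10⁵² W

P_P = c⁵/G
  = 2.43 × 10⁴² / 6.67 × 10⁻¹¹
  = 3.64 × 10⁵² W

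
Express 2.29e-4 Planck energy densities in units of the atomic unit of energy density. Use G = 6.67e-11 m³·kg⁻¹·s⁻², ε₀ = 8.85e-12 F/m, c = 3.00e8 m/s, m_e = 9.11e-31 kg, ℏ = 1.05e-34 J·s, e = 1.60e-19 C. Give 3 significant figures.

3.56e96

Planck energy density: u_P = c⁷/(ℏG²) = 4.68e113 J/m³
atomic unit of energy density: u_au = E_h/a₀³ = m_e⁴e¹⁰/((4πε₀)⁵ℏ⁸) = 3.01e13 J/m³
2.29e-4 × 4.68e113 / 3.01e13 = 3.56e96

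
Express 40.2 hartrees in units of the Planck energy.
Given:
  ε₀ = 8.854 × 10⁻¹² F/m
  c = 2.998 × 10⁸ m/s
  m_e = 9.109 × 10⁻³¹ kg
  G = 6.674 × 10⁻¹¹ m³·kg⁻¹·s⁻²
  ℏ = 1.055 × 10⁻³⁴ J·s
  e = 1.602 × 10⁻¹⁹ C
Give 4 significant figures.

hartree: E_h = m_e e⁴/(4πε₀ℏ)² = 4.354 × 10⁻¹⁸ J
Planck energy: E_P = √(ℏc⁵/G) = 1.957 × 10⁹ J
40.2 × 4.354 × 10⁻¹⁸ / 1.957 × 10⁹ = 8.946 × 10⁻²⁶

8.946 × 10⁻²⁶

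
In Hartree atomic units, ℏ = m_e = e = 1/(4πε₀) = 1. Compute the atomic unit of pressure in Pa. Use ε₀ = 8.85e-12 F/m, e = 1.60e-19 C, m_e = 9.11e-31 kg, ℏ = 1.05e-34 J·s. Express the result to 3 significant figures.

3.01e13 Pa

From ℏ = m_e = e = 1/(4πε₀) = 1 the pressure scale is P_au = E_h/a₀³ = m_e⁴e¹⁰/((4πε₀)⁵ℏ⁸).
E_h = 4.38e-18 J
a₀ = 5.26e-11 m
E_h/a₀³ = 3.01e13 Pa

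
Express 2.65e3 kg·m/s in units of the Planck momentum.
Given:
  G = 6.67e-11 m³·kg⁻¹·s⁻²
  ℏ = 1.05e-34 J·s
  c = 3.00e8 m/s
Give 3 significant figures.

406

Planck momentum: p_P = √(ℏc³/G) = 6.52 kg·m/s.
2.65e3 / 6.52 = 406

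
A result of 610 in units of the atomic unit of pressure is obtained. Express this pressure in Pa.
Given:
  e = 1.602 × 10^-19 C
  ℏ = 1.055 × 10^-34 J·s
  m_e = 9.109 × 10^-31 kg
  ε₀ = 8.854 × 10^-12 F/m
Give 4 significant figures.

One atomic unit of pressure: P_au = E_h/a₀³ = m_e⁴e¹⁰/((4πε₀)⁵ℏ⁸) = 2.929 × 10^13 Pa.
610 × 2.929 × 10^13 Pa = 1.787 × 10^16 Pa

1.787 × 10^16 Pa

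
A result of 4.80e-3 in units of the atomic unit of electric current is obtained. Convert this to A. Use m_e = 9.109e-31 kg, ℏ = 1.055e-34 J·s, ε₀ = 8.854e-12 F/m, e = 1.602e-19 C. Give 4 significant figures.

One atomic unit of electric current: I_au = e E_h/ℏ = m_e e⁵/((4πε₀)²ℏ³) = 6.612e-3 A.
4.80e-3 × 6.612e-3 A = 3.174e-5 A

3.174e-5 A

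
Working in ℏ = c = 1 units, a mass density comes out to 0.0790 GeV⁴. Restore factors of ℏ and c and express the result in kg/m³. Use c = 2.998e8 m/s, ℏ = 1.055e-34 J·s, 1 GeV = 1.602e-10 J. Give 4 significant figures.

1.830e19 kg/m³

Mass density is [E]/(c²[L]³) = [E]⁴/(ℏ³c⁵).
1 GeV⁴ → 1/(ℏ³c⁵) × (1 GeV in J)⁴ = 2.316e20 kg/m³.
Result: 0.0790 × 2.316e20 = 1.830e19 kg/m³.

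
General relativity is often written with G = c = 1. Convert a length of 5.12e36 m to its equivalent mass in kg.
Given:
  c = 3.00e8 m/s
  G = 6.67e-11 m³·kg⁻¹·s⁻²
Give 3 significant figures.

6.91e63 kg

Length → mass via c²/G.
5.12e36 m × (c²/G) = 6.91e63 kg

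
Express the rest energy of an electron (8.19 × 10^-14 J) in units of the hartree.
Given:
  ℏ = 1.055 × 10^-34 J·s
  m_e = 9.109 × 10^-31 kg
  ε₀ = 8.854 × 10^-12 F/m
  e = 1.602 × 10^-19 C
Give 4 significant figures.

1.881 × 10^4

hartree: E_h = m_e e⁴/(4πε₀ℏ)² = 4.354 × 10^-18 J.
8.19 × 10^-14 / 4.354 × 10^-18 = 1.881 × 10^4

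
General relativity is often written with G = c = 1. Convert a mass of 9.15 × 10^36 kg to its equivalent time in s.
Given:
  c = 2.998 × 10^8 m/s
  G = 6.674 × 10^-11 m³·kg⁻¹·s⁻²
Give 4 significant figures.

Mass → time via G/c³.
9.15 × 10^36 kg × (G/c³) = 22.66 s

22.66 s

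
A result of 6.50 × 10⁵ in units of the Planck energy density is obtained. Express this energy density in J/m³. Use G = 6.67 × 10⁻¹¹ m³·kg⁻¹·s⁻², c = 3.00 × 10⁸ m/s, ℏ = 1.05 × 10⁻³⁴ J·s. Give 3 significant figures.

3.04 × 10¹¹⁹ J/m³

One Planck energy density: u_P = c⁷/(ℏG²) = 4.68 × 10¹¹³ J/m³.
6.50 × 10⁵ × 4.68 × 10¹¹³ J/m³ = 3.04 × 10¹¹⁹ J/m³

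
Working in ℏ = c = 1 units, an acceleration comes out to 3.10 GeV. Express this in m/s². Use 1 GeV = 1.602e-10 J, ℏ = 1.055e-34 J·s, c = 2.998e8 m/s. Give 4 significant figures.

1.411e33 m/s²

Acceleration is [L]/[T]² = c·[E]/ℏ.
1 GeV → c/ℏ × (1 GeV in J) = 4.552e32 m/s².
Result: 3.10 × 4.552e32 = 1.411e33 m/s².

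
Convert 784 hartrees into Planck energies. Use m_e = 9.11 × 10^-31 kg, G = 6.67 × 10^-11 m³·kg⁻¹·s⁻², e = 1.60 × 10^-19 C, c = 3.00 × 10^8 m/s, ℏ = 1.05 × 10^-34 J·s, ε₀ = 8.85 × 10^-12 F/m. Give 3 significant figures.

1.76 × 10^-24

hartree: E_h = m_e e⁴/(4πε₀ℏ)² = 4.38 × 10^-18 J
Planck energy: E_P = √(ℏc⁵/G) = 1.96 × 10^9 J
784 × 4.38 × 10^-18 / 1.96 × 10^9 = 1.76 × 10^-24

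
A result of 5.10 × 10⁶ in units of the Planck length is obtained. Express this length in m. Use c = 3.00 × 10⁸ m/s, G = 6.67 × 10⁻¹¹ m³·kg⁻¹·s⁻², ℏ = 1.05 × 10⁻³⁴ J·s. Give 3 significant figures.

One Planck length: ℓ_P = √(ℏG/c³) = 1.61 × 10⁻³⁵ m.
5.10 × 10⁶ × 1.61 × 10⁻³⁵ m = 8.21 × 10⁻²⁹ m

8.21 × 10⁻²⁹ m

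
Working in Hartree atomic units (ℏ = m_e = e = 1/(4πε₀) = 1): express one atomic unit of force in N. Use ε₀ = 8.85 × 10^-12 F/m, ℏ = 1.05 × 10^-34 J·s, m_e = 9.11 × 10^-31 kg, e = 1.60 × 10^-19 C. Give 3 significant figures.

8.33 × 10^-8 N

From ℏ = m_e = e = 1/(4πε₀) = 1 the force scale is F_au = E_h/a₀ = m_e²e⁶/((4πε₀)³ℏ⁴).
E_h = 4.38 × 10^-18 J
a₀ = 5.26 × 10^-11 m
E_h/a₀ = 8.33 × 10^-8 N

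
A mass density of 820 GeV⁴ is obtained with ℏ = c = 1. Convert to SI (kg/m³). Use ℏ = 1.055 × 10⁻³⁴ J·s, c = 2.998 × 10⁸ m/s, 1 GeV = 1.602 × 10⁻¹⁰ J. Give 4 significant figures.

Mass density is [E]/(c²[L]³) = [E]⁴/(ℏ³c⁵).
1 GeV⁴ → 1/(ℏ³c⁵) × (1 GeV in J)⁴ = 2.316 × 10²⁰ kg/m³.
Result: 820 × 2.316 × 10²⁰ = 1.899 × 10²³ kg/m³.

1.899 × 10²³ kg/m³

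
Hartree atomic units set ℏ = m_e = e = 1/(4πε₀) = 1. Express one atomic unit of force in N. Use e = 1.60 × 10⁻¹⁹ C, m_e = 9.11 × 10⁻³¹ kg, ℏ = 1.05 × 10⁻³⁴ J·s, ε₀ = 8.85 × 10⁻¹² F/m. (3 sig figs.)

8.33 × 10⁻⁸ N

Dimensional analysis gives F_au = E_h/a₀ = m_e²e⁶/((4πε₀)³ℏ⁴).
E_h = 4.38 × 10⁻¹⁸ J
a₀ = 5.26 × 10⁻¹¹ m
E_h/a₀ = 8.33 × 10⁻⁸ N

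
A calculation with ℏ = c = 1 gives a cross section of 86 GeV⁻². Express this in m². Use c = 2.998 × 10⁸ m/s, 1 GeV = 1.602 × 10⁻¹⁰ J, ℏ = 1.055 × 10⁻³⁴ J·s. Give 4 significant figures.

Area is [L]² = [E]⁻²·(ℏc)²; restore (ℏc)².
1 GeV⁻² → (ℏc)² × (1 GeV in J)⁻² = 3.898 × 10⁻³² m².
Result: 86 × 3.898 × 10⁻³² = 3.352 × 10⁻³⁰ m².

3.352 × 10⁻³⁰ m²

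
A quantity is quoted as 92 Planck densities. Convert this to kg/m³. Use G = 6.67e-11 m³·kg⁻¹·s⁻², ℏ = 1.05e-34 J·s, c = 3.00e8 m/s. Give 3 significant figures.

4.79e98 kg/m³

One Planck density: ρ_P = c⁵/(ℏG²) = 5.20e96 kg/m³.
92 × 5.20e96 kg/m³ = 4.79e98 kg/m³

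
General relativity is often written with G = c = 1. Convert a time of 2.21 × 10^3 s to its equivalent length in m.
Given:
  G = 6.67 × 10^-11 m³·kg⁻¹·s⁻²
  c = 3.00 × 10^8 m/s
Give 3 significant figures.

Time → length via c.
2.21 × 10^3 s × (c) = 6.63 × 10^11 m

6.63 × 10^11 m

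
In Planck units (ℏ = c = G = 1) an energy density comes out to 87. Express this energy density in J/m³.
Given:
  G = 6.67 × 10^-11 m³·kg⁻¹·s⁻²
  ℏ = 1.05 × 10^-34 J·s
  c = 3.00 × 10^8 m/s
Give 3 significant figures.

One Planck energy density: u_P = c⁷/(ℏG²) = 4.68 × 10^113 J/m³.
87 × 4.68 × 10^113 J/m³ = 4.07 × 10^115 J/m³

4.07 × 10^115 J/m³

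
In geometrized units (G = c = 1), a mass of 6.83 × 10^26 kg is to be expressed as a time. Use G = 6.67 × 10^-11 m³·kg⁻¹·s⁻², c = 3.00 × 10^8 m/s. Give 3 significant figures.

1.69 × 10^-9 s

Mass → time via G/c³.
6.83 × 10^26 kg × (G/c³) = 1.69 × 10^-9 s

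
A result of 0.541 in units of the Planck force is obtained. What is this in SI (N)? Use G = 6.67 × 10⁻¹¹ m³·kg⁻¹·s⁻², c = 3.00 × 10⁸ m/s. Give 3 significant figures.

6.57 × 10⁴³ N

One Planck force: F_P = c⁴/G = 1.21 × 10⁴⁴ N.
0.541 × 1.21 × 10⁴⁴ N = 6.57 × 10⁴³ N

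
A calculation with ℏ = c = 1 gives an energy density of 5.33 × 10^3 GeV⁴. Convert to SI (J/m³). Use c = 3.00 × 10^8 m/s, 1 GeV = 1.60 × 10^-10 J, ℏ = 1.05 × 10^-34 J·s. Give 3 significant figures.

[E]/[L]³ = [E]⁴/(ℏc)³; restore (ℏc)⁻³.
1 GeV⁴ → 1/(ℏc)³ × (1 GeV in J)⁴ = 2.10 × 10^37 J/m³.
Result: 5.33 × 10^3 × 2.10 × 10^37 = 1.12 × 10^41 J/m³.

1.12 × 10^41 J/m³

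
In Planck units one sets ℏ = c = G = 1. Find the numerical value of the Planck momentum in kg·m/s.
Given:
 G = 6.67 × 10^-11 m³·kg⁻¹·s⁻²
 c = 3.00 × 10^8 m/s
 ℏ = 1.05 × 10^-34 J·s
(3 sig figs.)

6.52 kg·m/s

p_P = √(ℏc³/G)
  = √(42.5)
  = 6.52 kg·m/s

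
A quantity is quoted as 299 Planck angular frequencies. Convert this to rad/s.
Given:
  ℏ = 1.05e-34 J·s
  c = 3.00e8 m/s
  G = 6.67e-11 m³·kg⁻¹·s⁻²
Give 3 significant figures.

One Planck angular frequency: ω_P = √(c⁵/(ℏG)) = 1.86e43 rad/s.
299 × 1.86e43 rad/s = 5.57e45 rad/s

5.57e45 rad/s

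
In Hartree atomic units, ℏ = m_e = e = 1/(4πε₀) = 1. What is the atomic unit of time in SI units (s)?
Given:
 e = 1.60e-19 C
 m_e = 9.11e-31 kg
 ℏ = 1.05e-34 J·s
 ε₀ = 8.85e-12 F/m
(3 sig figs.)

Dimensional analysis gives τ_au = (4πε₀)²ℏ³/(m_e e⁴).
E_h = 4.38e-18 J
ℏ/E_h = 2.40e-17 s

2.40e-17 s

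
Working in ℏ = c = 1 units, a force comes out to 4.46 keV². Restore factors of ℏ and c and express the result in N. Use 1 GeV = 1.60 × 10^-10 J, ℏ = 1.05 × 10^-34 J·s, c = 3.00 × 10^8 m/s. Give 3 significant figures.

3.62 × 10^-6 N

Force is [E]/[L] = [E]²/(ℏc); restore (ℏc)⁻¹.
1 GeV² → 1/(ℏc) × (1 GeV in J)² = 8.13 × 10^5 N.
Convert the energy scale: 4.46 keV² = 4.46 × 10^-12 GeV².
Result: 4.46 × 10^-12 × 8.13 × 10^5 = 3.62 × 10^-6 N.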